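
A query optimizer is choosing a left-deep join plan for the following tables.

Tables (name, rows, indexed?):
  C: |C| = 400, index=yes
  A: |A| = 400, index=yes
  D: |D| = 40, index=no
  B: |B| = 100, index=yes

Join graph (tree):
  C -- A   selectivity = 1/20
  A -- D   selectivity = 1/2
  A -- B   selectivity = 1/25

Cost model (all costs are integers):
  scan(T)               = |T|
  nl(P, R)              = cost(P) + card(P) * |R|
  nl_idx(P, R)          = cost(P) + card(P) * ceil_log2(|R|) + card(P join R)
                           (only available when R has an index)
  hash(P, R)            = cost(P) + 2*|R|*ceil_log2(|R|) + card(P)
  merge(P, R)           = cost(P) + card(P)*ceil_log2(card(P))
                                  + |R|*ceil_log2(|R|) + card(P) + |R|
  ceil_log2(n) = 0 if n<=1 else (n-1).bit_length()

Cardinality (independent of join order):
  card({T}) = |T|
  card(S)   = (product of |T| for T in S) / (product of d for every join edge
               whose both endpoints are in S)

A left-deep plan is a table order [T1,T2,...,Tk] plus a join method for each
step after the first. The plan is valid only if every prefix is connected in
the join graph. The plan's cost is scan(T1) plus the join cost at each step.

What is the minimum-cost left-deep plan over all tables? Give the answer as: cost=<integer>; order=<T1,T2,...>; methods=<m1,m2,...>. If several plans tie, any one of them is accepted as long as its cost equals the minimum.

Selinger DP (subsets sized 1..n):
  {C}: scan cost=400, card=400
  {A}: scan cost=400, card=400
  {D}: scan cost=40, card=40
  {B}: scan cost=100, card=100
  {AC}: card=8000; try (C,hash)→8000, (A,hash)→8000, (C,merge)→8400, (A,merge)→8400, (C,nl_idx)→12000, (A,nl_idx)→12000 …(+2); best=8000 via (C,hash)
  {AD}: card=8000; try (D,hash)→1280, (A,merge)→4320, (D,merge)→4680, (A,hash)→7280, (A,nl_idx)→8400, (A,nl)→16040 …(+1); best=1280 via (D,hash)
  {AB}: card=1600; try (B,hash)→2200, (A,nl_idx)→2600, (B,nl_idx)→4800, (A,merge)→4900, (B,merge)→5200, (A,hash)→7400 …(+2); best=2200 via (B,hash)
  {ACD}: card=160000; try (D,hash)→16480, (C,hash)→16480, (C,merge)→117280, (D,merge)→120280, (C,nl_idx)→233280, (D,nl)→328000 …(+1); best=16480 via (D,hash)
  {ABC}: card=32000; try (C,hash)→11000, (B,hash)→17400, (C,merge)→25400, (C,nl_idx)→48600, (B,nl_idx)→96000, (B,merge)→120800 …(+2); best=11000 via (C,hash)
  {ABD}: card=32000; try (D,hash)→4280, (B,hash)→10680, (D,merge)→21680, (D,nl)→66200, (B,nl_idx)→89280, (B,merge)→114080 …(+1); best=4280 via (D,hash)
  {ABCD}: card=640000; try (D,hash)→43480, (C,hash)→43480, (B,hash)→177880, (C,merge)→520280, (D,merge)→523280, (C,nl_idx)→932280 …(+5); best=43480 via (D,hash)

cost=43480; order=A,B,C,D; methods=hash,hash,hash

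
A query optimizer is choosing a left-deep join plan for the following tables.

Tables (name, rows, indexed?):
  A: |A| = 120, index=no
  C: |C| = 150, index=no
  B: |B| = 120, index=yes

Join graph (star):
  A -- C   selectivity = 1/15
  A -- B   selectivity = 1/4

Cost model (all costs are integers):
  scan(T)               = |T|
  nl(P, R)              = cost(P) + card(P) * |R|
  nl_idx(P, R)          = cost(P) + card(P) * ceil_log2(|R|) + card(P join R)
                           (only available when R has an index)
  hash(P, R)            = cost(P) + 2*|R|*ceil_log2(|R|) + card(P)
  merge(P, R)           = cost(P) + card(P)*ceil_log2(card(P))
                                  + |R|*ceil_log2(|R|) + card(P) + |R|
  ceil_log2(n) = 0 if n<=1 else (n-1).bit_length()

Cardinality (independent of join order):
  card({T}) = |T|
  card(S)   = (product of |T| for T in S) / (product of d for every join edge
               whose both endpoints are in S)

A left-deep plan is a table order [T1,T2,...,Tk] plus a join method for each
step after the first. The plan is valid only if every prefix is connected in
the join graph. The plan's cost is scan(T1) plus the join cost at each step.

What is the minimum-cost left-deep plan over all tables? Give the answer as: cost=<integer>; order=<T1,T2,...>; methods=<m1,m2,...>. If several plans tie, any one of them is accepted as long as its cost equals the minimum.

Selinger DP (subsets sized 1..n):
  {A}: scan cost=120, card=120
  {C}: scan cost=150, card=150
  {B}: scan cost=120, card=120
  {AC}: card=1200; try (A,hash)→1980, (C,merge)→2430, (A,merge)→2460, (C,hash)→2640, (C,nl)→18120, (A,nl)→18150; best=1980 via (A,hash)
  {AB}: card=3600; try (B,hash)→1920, (A,hash)→1920, (B,merge)→2040, (A,merge)→2040, (B,nl_idx)→4560, (B,nl)→14520 …(+1); best=1920 via (B,hash)
  {ABC}: card=36000; try (B,hash)→4860, (C,hash)→7920, (B,merge)→17340, (B,nl_idx)→46380, (C,merge)→50070, (B,nl)→145980 …(+1); best=4860 via (B,hash)

cost=4860; order=C,A,B; methods=hash,hash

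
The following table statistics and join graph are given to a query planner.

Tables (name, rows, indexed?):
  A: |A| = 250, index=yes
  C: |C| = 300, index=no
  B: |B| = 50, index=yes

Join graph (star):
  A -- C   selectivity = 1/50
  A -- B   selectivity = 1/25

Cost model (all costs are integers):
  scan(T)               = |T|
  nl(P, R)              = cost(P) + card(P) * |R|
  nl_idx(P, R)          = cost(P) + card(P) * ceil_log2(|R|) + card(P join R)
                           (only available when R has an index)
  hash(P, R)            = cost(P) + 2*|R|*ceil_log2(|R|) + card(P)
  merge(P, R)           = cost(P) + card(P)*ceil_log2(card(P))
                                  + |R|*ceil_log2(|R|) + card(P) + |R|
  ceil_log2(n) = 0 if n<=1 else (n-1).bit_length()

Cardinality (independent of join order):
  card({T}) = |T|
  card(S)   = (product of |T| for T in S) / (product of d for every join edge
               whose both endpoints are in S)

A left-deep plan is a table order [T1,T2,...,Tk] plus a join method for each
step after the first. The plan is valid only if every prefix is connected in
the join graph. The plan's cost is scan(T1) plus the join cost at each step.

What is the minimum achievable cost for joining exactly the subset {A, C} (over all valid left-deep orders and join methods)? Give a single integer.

4200

Selinger DP over subsets of {A,C}:
  {A}: scan cost=250, card=250
  {C}: scan cost=300, card=300
  {AC}: card=1500; try (A,nl_idx)→4200, (A,hash)→4600, (C,merge)→5500, (A,merge)→5550, (C,hash)→5900, (C,nl)→75250 …(+1); best=4200 via (A,nl_idx)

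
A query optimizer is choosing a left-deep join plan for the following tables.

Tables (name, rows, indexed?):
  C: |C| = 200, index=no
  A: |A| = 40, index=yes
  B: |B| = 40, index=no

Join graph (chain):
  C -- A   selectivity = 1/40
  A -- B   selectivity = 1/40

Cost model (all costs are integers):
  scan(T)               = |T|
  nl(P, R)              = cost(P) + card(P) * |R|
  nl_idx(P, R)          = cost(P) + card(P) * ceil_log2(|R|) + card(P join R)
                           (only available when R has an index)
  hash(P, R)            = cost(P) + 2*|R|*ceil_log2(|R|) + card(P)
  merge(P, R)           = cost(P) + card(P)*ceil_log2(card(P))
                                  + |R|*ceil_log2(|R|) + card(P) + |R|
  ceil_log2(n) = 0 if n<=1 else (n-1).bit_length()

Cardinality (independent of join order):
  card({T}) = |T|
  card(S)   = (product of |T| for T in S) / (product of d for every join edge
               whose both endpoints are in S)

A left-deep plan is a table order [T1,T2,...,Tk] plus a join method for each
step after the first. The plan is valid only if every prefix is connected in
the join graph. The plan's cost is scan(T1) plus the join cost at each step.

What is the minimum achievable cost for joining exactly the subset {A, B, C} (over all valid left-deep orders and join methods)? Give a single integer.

1560

Selinger DP over subsets of {A,B,C}:
  {C}: scan cost=200, card=200
  {A}: scan cost=40, card=40
  {B}: scan cost=40, card=40
  {AC}: card=200; try (A,hash)→880, (A,nl_idx)→1600, (C,merge)→2120, (A,merge)→2280, (C,hash)→3280, (C,nl)→8040 …(+1); best=880 via (A,hash)
  {AB}: card=40; try (A,nl_idx)→320, (B,hash)→560, (A,hash)→560, (B,merge)→600, (A,merge)→600, (B,nl)→1640 …(+1); best=320 via (A,nl_idx)
  {ABC}: card=200; try (B,hash)→1560, (C,merge)→2400, (B,merge)→2960, (C,hash)→3560, (C,nl)→8320, (B,nl)→8880; best=1560 via (B,hash)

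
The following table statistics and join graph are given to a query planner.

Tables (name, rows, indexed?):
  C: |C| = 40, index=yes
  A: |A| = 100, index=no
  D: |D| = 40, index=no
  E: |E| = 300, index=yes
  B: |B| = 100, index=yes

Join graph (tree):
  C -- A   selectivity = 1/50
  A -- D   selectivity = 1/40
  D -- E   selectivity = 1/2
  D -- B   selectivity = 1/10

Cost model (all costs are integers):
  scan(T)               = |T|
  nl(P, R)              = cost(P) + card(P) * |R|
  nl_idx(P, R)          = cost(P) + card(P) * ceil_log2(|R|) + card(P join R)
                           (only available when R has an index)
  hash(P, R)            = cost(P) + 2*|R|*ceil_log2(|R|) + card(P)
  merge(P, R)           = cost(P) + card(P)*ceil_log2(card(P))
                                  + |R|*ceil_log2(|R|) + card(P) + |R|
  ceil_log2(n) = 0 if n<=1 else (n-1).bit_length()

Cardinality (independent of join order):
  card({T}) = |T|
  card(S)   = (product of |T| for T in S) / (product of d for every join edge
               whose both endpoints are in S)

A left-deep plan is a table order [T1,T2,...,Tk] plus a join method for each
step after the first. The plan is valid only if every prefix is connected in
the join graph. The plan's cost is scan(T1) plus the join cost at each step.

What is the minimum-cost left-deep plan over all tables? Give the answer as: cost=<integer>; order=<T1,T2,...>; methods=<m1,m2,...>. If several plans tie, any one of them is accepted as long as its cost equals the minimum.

Selinger DP (subsets sized 1..n):
  {C}: scan cost=40, card=40
  {A}: scan cost=100, card=100
  {D}: scan cost=40, card=40
  {E}: scan cost=300, card=300
  {B}: scan cost=100, card=100
  {AC}: card=80; try (C,hash)→680, (C,nl_idx)→780, (A,merge)→1120, (C,merge)→1180, (A,hash)→1480, (A,nl)→4040 …(+1); best=680 via (C,hash)
  {AD}: card=100; try (D,hash)→680, (A,merge)→1120, (D,merge)→1180, (A,hash)→1480, (A,nl)→4040, (D,nl)→4100; best=680 via (D,hash)
  {DE}: card=6000; try (D,hash)→1080, (E,merge)→3320, (D,merge)→3580, (E,hash)→5480, (E,nl_idx)→6400, (E,nl)→12040 …(+1); best=1080 via (D,hash)
  {BD}: card=400; try (D,hash)→680, (B,nl_idx)→720, (B,merge)→1120, (D,merge)→1180, (B,hash)→1480, (B,nl)→4040 …(+1); best=680 via (D,hash)
  {ACD}: card=80; try (D,hash)→1240, (C,hash)→1260, (C,nl_idx)→1360, (D,merge)→1600, (C,merge)→1760, (D,nl)→3880 …(+1); best=1240 via (D,hash)
  {ADE}: card=15000; try (E,merge)→4480, (E,hash)→6180, (A,hash)→8480, (E,nl_idx)→16580, (E,nl)→30680, (A,merge)→85880 …(+1); best=4480 via (E,merge)
  {ABD}: card=1000; try (B,hash)→2180, (B,merge)→2280, (B,nl_idx)→2380, (A,hash)→2480, (A,merge)→5480, (B,nl)→10680 …(+1); best=2180 via (B,hash)
  {BDE}: card=60000; try (E,hash)→6480, (E,merge)→7680, (B,hash)→8480, (E,nl_idx)→64280, (B,merge)→85880, (B,nl_idx)→103080 …(+2); best=6480 via (E,hash)
  {ACDE}: card=12000; try (E,merge)→4880, (E,hash)→6720, (E,nl_idx)→13960, (C,hash)→19960, (E,nl)→25240, (C,nl_idx)→106480 …(+2); best=4880 via (E,merge)
  {ABCD}: card=800; try (B,nl_idx)→2600, (B,merge)→2680, (B,hash)→2720, (C,hash)→3660, (C,nl_idx)→8980, (B,nl)→9240 …(+2); best=2600 via (B,nl_idx)
  {ABDE}: card=150000; try (E,hash)→8580, (E,merge)→16180, (B,hash)→20880, (A,hash)→67880, (E,nl_idx)→161180, (B,merge)→230280 …(+5); best=8580 via (E,hash)
  {ABCDE}: card=120000; try (E,hash)→8800, (E,merge)→14400, (B,hash)→18280, (E,nl_idx)→129800, (C,hash)→159060, (B,merge)→185680 …(+6); best=8800 via (E,hash)

cost=8800; order=A,C,D,B,E; methods=hash,hash,nl_idx,hash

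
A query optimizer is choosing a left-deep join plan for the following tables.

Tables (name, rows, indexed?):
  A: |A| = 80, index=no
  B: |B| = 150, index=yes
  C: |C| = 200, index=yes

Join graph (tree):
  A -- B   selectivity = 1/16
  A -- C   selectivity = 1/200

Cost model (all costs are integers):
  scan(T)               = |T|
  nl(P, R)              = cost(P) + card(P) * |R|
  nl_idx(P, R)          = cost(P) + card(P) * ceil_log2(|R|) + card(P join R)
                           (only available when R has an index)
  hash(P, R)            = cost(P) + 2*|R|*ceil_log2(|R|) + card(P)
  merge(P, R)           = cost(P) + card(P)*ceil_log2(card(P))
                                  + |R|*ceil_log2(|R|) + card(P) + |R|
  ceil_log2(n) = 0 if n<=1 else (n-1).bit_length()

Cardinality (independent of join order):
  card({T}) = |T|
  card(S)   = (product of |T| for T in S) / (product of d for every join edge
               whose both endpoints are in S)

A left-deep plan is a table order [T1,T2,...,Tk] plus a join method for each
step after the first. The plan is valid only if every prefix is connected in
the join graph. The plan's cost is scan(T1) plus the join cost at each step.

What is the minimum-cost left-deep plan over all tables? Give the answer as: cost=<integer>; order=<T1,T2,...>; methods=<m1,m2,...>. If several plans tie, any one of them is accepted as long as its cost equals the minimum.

Selinger DP (subsets sized 1..n):
  {A}: scan cost=80, card=80
  {B}: scan cost=150, card=150
  {C}: scan cost=200, card=200
  {AB}: card=750; try (A,hash)→1420, (B,nl_idx)→1470, (B,merge)→2070, (A,merge)→2140, (B,hash)→2560, (B,nl)→12080 …(+1); best=1420 via (A,hash)
  {AC}: card=80; try (C,nl_idx)→800, (A,hash)→1520, (C,merge)→2520, (A,merge)→2640, (C,hash)→3360, (C,nl)→16080 …(+1); best=800 via (C,nl_idx)
  {ABC}: card=750; try (B,nl_idx)→2190, (B,merge)→2790, (B,hash)→3280, (C,hash)→5370, (C,nl_idx)→8170, (C,merge)→11470 …(+2); best=2190 via (B,nl_idx)

cost=2190; order=A,C,B; methods=nl_idx,nl_idx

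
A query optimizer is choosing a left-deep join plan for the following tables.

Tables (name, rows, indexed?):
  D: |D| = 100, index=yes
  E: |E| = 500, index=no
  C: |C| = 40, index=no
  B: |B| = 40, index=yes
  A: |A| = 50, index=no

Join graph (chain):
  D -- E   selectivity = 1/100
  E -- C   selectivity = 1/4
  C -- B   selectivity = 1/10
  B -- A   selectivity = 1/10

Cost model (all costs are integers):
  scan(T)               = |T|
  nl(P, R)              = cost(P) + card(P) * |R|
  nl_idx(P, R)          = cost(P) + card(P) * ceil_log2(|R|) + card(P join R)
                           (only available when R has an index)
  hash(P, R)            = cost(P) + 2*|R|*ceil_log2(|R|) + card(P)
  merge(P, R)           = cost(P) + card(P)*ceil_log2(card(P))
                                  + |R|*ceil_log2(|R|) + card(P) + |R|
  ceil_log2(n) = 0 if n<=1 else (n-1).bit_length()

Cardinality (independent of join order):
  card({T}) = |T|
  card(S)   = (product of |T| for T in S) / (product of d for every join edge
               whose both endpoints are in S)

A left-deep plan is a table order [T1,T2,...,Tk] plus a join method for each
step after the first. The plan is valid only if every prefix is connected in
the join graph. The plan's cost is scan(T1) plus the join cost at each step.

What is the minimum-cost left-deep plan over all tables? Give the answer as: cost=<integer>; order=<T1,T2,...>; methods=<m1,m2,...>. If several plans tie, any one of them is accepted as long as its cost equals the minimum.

Selinger DP (subsets sized 1..n):
  {D}: scan cost=100, card=100
  {E}: scan cost=500, card=500
  {C}: scan cost=40, card=40
  {B}: scan cost=40, card=40
  {A}: scan cost=50, card=50
  {DE}: card=500; try (D,hash)→2400, (D,nl_idx)→4500, (E,merge)→5900, (D,merge)→6300, (E,hash)→9200, (E,nl)→50100 …(+1); best=2400 via (D,hash)
  {CE}: card=5000; try (C,hash)→1480, (E,merge)→5320, (C,merge)→5780, (E,hash)→9080, (E,nl)→20040, (C,nl)→20500; best=1480 via (C,hash)
  {BC}: card=160; try (B,nl_idx)→440, (C,hash)→560, (B,hash)→560, (C,merge)→600, (B,merge)→600, (C,nl)→1640 …(+1); best=440 via (B,nl_idx)
  {AB}: card=200; try (B,nl_idx)→550, (B,hash)→580, (A,merge)→670, (B,merge)→680, (A,hash)→680, (A,nl)→2040 …(+1); best=550 via (B,nl_idx)
  {CDE}: card=5000; try (C,hash)→3380, (C,merge)→7680, (D,hash)→7880, (C,nl)→22400, (D,nl_idx)→41480, (D,merge)→72280 …(+1); best=3380 via (C,hash)
  {BCE}: card=20000; try (E,merge)→6880, (B,hash)→6960, (E,hash)→9600, (B,nl_idx)→51480, (B,merge)→71760, (E,nl)→80440 …(+1); best=6880 via (E,merge)
  {ABC}: card=800; try (A,hash)→1200, (C,hash)→1230, (A,merge)→2230, (C,merge)→2630, (A,nl)→8440, (C,nl)→8550; best=1200 via (A,hash)
  {BCDE}: card=20000; try (B,hash)→8860, (D,hash)→28280, (B,nl_idx)→53380, (B,merge)→73660, (D,nl_idx)→166880, (B,nl)→203380 …(+2); best=8860 via (B,hash)
  {ABCE}: card=100000; try (E,hash)→11000, (E,merge)→15000, (A,hash)→27480, (A,merge)→327230, (E,nl)→401200, (A,nl)→1006880; best=11000 via (E,hash)
  {ABCDE}: card=100000; try (A,hash)→29460, (D,hash)→112400, (A,merge)→329210, (D,nl_idx)→811000, (A,nl)→1008860, (D,merge)→1811800 …(+1); best=29460 via (A,hash)

cost=29460; order=E,D,C,B,A; methods=hash,hash,hash,hash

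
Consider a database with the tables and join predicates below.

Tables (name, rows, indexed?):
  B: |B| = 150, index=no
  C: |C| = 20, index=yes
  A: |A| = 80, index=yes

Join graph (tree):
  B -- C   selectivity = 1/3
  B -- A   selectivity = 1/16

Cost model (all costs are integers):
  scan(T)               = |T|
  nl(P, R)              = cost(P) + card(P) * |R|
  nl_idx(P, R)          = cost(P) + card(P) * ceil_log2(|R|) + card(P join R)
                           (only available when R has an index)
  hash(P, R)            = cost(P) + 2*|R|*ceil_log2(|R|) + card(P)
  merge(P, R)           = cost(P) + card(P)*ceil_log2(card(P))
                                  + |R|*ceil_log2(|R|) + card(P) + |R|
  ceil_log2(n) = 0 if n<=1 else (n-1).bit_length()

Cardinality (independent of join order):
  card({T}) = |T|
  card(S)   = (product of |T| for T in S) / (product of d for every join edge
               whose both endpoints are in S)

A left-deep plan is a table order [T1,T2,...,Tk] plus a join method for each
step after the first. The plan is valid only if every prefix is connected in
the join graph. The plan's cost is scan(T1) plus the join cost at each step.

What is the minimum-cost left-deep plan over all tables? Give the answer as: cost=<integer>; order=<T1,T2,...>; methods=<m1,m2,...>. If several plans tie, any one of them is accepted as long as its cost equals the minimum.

Selinger DP (subsets sized 1..n):
  {B}: scan cost=150, card=150
  {C}: scan cost=20, card=20
  {A}: scan cost=80, card=80
  {BC}: card=1000; try (C,hash)→500, (B,merge)→1490, (C,merge)→1620, (C,nl_idx)→1900, (B,hash)→2440, (B,nl)→3020 …(+1); best=500 via (C,hash)
  {AB}: card=750; try (A,hash)→1420, (A,nl_idx)→1950, (B,merge)→2070, (A,merge)→2140, (B,hash)→2560, (B,nl)→12080 …(+1); best=1420 via (A,hash)
  {ABC}: card=5000; try (C,hash)→2370, (A,hash)→2620, (C,merge)→9790, (C,nl_idx)→10170, (A,merge)→12140, (A,nl_idx)→12500 …(+2); best=2370 via (C,hash)

cost=2370; order=B,A,C; methods=hash,hash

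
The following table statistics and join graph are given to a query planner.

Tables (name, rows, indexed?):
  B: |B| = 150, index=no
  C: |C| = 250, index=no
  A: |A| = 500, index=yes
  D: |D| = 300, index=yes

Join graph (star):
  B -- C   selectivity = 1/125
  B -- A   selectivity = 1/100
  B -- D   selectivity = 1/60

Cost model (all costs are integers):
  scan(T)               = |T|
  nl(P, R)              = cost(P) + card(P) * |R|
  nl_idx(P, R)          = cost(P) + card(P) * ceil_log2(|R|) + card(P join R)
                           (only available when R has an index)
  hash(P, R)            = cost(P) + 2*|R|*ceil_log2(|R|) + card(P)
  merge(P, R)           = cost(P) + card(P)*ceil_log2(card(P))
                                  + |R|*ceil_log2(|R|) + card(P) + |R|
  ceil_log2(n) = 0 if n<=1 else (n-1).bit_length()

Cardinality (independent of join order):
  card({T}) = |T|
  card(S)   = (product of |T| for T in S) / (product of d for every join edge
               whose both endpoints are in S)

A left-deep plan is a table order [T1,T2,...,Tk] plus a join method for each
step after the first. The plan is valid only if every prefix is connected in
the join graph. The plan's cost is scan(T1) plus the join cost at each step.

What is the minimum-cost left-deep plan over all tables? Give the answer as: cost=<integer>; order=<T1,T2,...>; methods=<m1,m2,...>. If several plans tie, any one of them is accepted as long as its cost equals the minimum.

cost=13900; order=B,A,C,D; methods=nl_idx,hash,hash

Selinger DP (subsets sized 1..n):
  {B}: scan cost=150, card=150
  {C}: scan cost=250, card=250
  {A}: scan cost=500, card=500
  {D}: scan cost=300, card=300
  {BC}: card=300; try (B,hash)→2900, (C,merge)→3750, (B,merge)→3850, (C,hash)→4300, (C,nl)→37650, (B,nl)→37750; best=2900 via (B,hash)
  {AB}: card=750; try (A,nl_idx)→2250, (B,hash)→3400, (A,merge)→6500, (B,merge)→6850, (A,hash)→9300, (A,nl)→75150 …(+1); best=2250 via (A,nl_idx)
  {BD}: card=750; try (D,nl_idx)→2250, (B,hash)→3000, (D,merge)→4500, (B,merge)→4650, (D,hash)→5700, (D,nl)→45150 …(+1); best=2250 via (D,nl_idx)
  {ABC}: card=1500; try (C,hash)→7000, (A,nl_idx)→7100, (A,merge)→10900, (A,hash)→12200, (C,merge)→12750, (A,nl)→152900 …(+1); best=7000 via (C,hash)
  {BCD}: card=1500; try (C,hash)→7000, (D,nl_idx)→7100, (D,hash)→8600, (D,merge)→8900, (C,merge)→12750, (D,nl)→92900 …(+1); best=7000 via (C,hash)
  {ABD}: card=3750; try (D,hash)→8400, (A,hash)→12000, (D,nl_idx)→12750, (A,nl_idx)→12750, (D,merge)→13500, (A,merge)→15500 …(+2); best=8400 via (D,hash)
  {ABCD}: card=7500; try (D,hash)→13900, (C,hash)→16150, (A,hash)→17500, (D,merge)→28000, (D,nl_idx)→28000, (A,nl_idx)→28000 …(+5); best=13900 via (D,hash)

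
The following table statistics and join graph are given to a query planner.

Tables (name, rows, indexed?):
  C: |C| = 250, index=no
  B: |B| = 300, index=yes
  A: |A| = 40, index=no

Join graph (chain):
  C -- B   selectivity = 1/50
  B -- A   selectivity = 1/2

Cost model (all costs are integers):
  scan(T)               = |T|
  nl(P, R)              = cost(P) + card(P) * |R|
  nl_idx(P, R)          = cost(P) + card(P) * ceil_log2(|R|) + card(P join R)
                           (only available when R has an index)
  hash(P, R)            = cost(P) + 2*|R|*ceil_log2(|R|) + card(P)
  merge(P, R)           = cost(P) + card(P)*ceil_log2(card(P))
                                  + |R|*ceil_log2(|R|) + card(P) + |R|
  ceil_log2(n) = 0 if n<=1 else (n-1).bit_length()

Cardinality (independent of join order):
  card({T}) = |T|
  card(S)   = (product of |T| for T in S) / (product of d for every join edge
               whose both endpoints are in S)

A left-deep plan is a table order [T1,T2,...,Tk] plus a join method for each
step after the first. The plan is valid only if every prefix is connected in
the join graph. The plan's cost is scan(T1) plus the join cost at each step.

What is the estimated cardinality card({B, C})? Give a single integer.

Tables in S: B(300), C(250)
Edges inside S: C-B(d=50)
numerator = 300 * 250 = 75000
denominator = 50 = 50
card(S) = 75000 / 50 = 1500

1500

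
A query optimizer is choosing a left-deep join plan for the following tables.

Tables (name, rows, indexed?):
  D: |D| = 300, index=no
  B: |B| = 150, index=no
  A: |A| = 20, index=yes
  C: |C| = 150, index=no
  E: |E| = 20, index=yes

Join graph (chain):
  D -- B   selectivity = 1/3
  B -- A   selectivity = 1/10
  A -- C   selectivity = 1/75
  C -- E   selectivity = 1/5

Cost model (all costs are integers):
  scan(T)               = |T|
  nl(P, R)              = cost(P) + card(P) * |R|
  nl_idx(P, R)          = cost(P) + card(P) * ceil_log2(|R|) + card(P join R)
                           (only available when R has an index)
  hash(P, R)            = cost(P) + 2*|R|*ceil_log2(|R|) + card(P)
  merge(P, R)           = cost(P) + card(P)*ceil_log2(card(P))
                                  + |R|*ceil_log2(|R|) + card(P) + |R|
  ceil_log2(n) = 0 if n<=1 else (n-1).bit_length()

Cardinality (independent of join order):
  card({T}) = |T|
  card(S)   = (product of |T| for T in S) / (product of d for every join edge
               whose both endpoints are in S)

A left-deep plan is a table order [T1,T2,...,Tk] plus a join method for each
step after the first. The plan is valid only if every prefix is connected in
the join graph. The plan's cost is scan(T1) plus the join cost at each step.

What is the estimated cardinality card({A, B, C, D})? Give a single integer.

Tables in S: A(20), B(150), C(150), D(300)
Edges inside S: D-B(d=3), B-A(d=10), A-C(d=75)
numerator = 20 * 150 * 150 * 300 = 135000000
denominator = 3 * 10 * 75 = 2250
card(S) = 135000000 / 2250 = 60000

60000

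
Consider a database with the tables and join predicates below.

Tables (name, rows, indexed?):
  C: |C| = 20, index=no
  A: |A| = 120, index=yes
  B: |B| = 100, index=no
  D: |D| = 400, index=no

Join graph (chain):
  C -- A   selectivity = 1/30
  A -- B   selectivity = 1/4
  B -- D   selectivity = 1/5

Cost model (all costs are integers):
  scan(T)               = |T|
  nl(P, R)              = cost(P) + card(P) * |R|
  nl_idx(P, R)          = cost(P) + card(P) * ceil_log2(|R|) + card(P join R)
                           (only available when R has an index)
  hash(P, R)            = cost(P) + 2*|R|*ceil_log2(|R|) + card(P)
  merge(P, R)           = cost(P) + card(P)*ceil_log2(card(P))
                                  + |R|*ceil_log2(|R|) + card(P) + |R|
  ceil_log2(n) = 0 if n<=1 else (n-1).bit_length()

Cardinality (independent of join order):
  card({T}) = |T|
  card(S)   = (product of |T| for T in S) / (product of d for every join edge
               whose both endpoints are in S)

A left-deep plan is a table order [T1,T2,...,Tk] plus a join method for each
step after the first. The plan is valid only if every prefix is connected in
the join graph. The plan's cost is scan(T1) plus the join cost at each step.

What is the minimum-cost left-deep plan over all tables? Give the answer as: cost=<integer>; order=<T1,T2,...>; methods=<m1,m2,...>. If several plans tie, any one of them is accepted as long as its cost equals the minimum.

cost=10880; order=C,A,B,D; methods=nl_idx,merge,hash

Selinger DP (subsets sized 1..n):
  {C}: scan cost=20, card=20
  {A}: scan cost=120, card=120
  {B}: scan cost=100, card=100
  {D}: scan cost=400, card=400
  {AC}: card=80; try (A,nl_idx)→240, (C,hash)→440, (A,merge)→1100, (C,merge)→1200, (A,hash)→1720, (A,nl)→2420 …(+1); best=240 via (A,nl_idx)
  {AB}: card=3000; try (B,hash)→1640, (A,merge)→1860, (B,merge)→1880, (A,hash)→1880, (A,nl_idx)→3800, (A,nl)→12100 …(+1); best=1640 via (B,hash)
  {BD}: card=8000; try (B,hash)→2200, (D,merge)→4900, (B,merge)→5200, (D,hash)→7400, (D,nl)→40100, (B,nl)→40400; best=2200 via (B,hash)
  {ABC}: card=2000; try (B,merge)→1680, (B,hash)→1720, (C,hash)→4840, (B,nl)→8240, (C,merge)→40760, (C,nl)→61640; best=1680 via (B,merge)
  {ABD}: card=240000; try (D,hash)→11840, (A,hash)→11880, (D,merge)→44640, (A,merge)→115160, (A,nl_idx)→298200, (A,nl)→962200 …(+1); best=11840 via (D,hash)
  {ABCD}: card=160000; try (D,hash)→10880, (D,merge)→29680, (C,hash)→252040, (D,nl)→801680, (C,merge)→4571960, (C,nl)→4811840; best=10880 via (D,hash)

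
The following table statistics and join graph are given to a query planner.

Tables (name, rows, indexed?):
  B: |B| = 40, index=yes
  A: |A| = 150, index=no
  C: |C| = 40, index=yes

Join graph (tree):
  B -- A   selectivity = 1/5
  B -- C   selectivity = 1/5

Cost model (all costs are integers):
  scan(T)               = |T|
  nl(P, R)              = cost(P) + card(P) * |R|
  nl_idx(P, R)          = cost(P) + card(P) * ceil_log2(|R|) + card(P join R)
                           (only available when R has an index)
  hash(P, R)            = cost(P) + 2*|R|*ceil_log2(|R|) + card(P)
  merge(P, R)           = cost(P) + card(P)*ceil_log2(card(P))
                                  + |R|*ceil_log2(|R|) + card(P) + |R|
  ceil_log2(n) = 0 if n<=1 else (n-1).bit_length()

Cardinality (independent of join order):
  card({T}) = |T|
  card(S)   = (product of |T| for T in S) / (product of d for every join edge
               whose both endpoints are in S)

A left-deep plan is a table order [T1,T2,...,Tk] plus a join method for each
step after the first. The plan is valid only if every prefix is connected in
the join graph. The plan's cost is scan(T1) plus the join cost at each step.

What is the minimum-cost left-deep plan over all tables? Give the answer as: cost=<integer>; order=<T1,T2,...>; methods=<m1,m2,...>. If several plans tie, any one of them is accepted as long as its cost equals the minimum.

cost=2460; order=A,B,C; methods=hash,hash

Selinger DP (subsets sized 1..n):
  {B}: scan cost=40, card=40
  {A}: scan cost=150, card=150
  {C}: scan cost=40, card=40
  {AB}: card=1200; try (B,hash)→780, (A,merge)→1670, (B,merge)→1780, (B,nl_idx)→2250, (A,hash)→2480, (A,nl)→6040 …(+1); best=780 via (B,hash)
  {BC}: card=320; try (C,hash)→560, (B,hash)→560, (C,merge)→600, (C,nl_idx)→600, (B,merge)→600, (B,nl_idx)→600 …(+2); best=560 via (C,hash)
  {ABC}: card=9600; try (C,hash)→2460, (A,hash)→3280, (A,merge)→5110, (C,merge)→15460, (C,nl_idx)→17580, (A,nl)→48560 …(+1); best=2460 via (C,hash)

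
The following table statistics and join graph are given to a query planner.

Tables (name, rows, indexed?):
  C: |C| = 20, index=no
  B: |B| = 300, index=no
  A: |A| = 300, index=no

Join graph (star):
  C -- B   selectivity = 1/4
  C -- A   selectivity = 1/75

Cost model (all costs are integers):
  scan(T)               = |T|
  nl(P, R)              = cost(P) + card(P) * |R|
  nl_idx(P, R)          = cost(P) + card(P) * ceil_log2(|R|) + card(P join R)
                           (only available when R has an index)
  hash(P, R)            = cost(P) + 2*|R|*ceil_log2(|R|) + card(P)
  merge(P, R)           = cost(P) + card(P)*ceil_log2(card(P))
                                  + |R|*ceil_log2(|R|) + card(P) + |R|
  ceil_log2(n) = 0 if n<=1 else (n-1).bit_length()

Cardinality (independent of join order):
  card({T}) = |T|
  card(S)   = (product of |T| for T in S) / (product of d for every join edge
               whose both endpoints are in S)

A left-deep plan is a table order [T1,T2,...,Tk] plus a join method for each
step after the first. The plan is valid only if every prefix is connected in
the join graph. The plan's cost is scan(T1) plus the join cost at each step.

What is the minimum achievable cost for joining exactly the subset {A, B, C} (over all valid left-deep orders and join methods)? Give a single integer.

Selinger DP over subsets of {A,B,C}:
  {C}: scan cost=20, card=20
  {B}: scan cost=300, card=300
  {A}: scan cost=300, card=300
  {BC}: card=1500; try (C,hash)→800, (B,merge)→3140, (C,merge)→3420, (B,hash)→5440, (B,nl)→6020, (C,nl)→6300; best=800 via (C,hash)
  {AC}: card=80; try (C,hash)→800, (A,merge)→3140, (C,merge)→3420, (A,hash)→5440, (A,nl)→6020, (C,nl)→6300; best=800 via (C,hash)
  {ABC}: card=6000; try (B,merge)→4440, (B,hash)→6280, (A,hash)→7700, (A,merge)→21800, (B,nl)→24800, (A,nl)→450800; best=4440 via (B,merge)

4440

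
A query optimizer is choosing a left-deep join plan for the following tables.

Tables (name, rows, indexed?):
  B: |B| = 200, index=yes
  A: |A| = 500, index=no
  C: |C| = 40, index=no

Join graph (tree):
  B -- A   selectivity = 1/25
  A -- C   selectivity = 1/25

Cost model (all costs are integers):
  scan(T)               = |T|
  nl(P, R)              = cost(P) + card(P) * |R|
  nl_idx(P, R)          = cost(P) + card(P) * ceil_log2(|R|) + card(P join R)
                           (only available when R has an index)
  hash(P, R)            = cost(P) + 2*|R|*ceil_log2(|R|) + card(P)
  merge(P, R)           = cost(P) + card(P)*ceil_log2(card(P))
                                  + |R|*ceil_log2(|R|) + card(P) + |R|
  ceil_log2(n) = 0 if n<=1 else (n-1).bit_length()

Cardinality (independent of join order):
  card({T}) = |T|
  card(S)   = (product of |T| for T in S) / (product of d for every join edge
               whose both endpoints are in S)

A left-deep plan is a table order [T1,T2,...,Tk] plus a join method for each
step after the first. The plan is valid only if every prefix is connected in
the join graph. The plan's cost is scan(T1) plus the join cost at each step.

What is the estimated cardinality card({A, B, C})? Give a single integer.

6400

Tables in S: A(500), B(200), C(40)
Edges inside S: B-A(d=25), A-C(d=25)
numerator = 500 * 200 * 40 = 4000000
denominator = 25 * 25 = 625
card(S) = 4000000 / 625 = 6400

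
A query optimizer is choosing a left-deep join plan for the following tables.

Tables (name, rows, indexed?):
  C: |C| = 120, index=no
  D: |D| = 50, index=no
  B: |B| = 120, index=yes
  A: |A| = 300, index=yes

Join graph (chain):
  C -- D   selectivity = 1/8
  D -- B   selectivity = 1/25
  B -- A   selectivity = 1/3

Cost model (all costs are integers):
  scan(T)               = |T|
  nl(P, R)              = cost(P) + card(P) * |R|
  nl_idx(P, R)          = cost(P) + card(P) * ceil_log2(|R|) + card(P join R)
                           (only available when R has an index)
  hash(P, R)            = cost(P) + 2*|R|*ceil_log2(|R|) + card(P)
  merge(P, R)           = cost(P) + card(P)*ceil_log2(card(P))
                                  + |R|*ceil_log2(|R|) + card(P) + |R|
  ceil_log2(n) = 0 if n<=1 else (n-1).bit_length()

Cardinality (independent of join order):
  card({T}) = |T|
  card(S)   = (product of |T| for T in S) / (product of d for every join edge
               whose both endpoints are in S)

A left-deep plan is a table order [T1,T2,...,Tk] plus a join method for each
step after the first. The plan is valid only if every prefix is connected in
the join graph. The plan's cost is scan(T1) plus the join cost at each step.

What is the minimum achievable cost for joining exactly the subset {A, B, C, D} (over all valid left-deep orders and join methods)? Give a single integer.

11560

Selinger DP over subsets of {A,B,C,D}:
  {C}: scan cost=120, card=120
  {D}: scan cost=50, card=50
  {B}: scan cost=120, card=120
  {A}: scan cost=300, card=300
  {CD}: card=750; try (D,hash)→840, (C,merge)→1360, (D,merge)→1430, (C,hash)→1780, (C,nl)→6050, (D,nl)→6120; best=840 via (D,hash)
  {BD}: card=240; try (B,nl_idx)→640, (D,hash)→840, (B,merge)→1360, (D,merge)→1430, (B,hash)→1780, (B,nl)→6050 …(+1); best=640 via (B,nl_idx)
  {AB}: card=12000; try (B,hash)→2280, (A,merge)→4080, (B,merge)→4260, (A,hash)→5640, (A,nl_idx)→13200, (B,nl_idx)→14400 …(+2); best=2280 via (B,hash)
  {BCD}: card=3600; try (C,hash)→2560, (B,hash)→3270, (C,merge)→3760, (B,nl_idx)→9690, (B,merge)→10050, (C,nl)→29440 …(+1); best=2560 via (C,hash)
  {ABD}: card=24000; try (A,merge)→5800, (A,hash)→6280, (D,hash)→14880, (A,nl_idx)→26800, (A,nl)→72640, (D,merge)→182630 …(+1); best=5800 via (A,merge)
  {ABCD}: card=360000; try (A,hash)→11560, (C,hash)→31480, (A,merge)→52360, (C,merge)→390760, (A,nl_idx)→394960, (A,nl)→1082560 …(+1); best=11560 via (A,hash)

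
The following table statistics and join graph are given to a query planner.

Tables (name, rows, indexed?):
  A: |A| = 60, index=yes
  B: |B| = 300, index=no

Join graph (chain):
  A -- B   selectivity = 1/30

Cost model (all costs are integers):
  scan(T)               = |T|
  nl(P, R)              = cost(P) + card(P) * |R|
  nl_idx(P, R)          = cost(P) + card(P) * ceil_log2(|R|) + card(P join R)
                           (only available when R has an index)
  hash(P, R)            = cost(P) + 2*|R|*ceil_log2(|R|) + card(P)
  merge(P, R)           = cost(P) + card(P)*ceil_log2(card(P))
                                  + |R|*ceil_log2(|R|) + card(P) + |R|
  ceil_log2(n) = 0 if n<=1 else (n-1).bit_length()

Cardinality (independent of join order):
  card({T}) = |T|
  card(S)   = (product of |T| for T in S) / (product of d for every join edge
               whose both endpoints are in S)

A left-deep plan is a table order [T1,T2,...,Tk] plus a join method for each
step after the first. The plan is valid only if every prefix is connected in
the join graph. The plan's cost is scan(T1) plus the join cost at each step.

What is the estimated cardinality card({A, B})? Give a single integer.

Tables in S: A(60), B(300)
Edges inside S: A-B(d=30)
numerator = 60 * 300 = 18000
denominator = 30 = 30
card(S) = 18000 / 30 = 600

600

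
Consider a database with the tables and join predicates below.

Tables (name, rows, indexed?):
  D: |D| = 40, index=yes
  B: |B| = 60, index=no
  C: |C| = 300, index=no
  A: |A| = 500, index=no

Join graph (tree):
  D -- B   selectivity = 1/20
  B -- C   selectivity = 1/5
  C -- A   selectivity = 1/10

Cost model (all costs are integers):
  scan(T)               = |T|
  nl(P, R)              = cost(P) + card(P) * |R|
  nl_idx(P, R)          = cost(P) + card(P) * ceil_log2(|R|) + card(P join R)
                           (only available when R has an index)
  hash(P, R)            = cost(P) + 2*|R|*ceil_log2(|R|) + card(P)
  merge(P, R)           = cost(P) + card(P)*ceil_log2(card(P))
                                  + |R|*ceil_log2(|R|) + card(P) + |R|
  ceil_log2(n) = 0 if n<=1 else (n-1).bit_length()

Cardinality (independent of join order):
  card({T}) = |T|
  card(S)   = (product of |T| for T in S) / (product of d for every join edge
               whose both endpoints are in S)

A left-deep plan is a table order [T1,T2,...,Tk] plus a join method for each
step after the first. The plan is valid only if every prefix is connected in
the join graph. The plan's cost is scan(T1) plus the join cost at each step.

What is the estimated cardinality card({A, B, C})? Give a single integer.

Tables in S: A(500), B(60), C(300)
Edges inside S: B-C(d=5), C-A(d=10)
numerator = 500 * 60 * 300 = 9000000
denominator = 5 * 10 = 50
card(S) = 9000000 / 50 = 180000

180000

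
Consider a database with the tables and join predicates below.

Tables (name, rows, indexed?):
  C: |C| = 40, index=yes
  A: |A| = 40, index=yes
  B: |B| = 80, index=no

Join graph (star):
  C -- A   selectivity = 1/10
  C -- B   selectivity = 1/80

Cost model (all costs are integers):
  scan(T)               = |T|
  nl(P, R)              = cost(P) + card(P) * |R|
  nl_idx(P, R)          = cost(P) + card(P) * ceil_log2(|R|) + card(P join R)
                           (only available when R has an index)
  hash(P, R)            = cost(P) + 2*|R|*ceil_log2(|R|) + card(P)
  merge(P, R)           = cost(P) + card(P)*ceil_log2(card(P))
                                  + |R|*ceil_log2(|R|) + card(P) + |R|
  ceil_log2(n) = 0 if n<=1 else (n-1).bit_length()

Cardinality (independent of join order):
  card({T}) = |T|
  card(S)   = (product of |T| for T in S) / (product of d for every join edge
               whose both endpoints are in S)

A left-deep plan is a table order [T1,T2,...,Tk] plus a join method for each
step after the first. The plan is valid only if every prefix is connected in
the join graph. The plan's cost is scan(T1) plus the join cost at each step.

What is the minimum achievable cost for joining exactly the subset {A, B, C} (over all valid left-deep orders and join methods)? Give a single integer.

1000

Selinger DP over subsets of {A,B,C}:
  {C}: scan cost=40, card=40
  {A}: scan cost=40, card=40
  {B}: scan cost=80, card=80
  {AC}: card=160; try (C,nl_idx)→440, (A,nl_idx)→440, (C,hash)→560, (A,hash)→560, (C,merge)→600, (A,merge)→600 …(+2); best=440 via (C,nl_idx)
  {BC}: card=40; try (C,nl_idx)→600, (C,hash)→640, (B,merge)→960, (C,merge)→1000, (B,hash)→1200, (B,nl)→3240 …(+1); best=600 via (C,nl_idx)
  {ABC}: card=160; try (A,nl_idx)→1000, (A,hash)→1120, (A,merge)→1160, (B,hash)→1720, (A,nl)→2200, (B,merge)→2520 …(+1); best=1000 via (A,nl_idx)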